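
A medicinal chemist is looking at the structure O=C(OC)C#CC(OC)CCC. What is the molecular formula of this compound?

Walk through each heavy atom and fill implicit hydrogens from standard valence (C 4, N 3, O 2, S 2, halogen 1):
  atom 1: O, bond orders sum to 2 (valence 2) → 0 H
  atom 2: C, bond orders sum to 4 (valence 4) → 0 H
  atom 3: O, bond orders sum to 2 (valence 2) → 0 H
  atom 4: C, bond orders sum to 1 (valence 4) → 3 H
  atom 5: C, bond orders sum to 4 (valence 4) → 0 H
  atom 6: C, bond orders sum to 4 (valence 4) → 0 H
  atom 7: C, bond orders sum to 3 (valence 4) → 1 H
  atom 8: O, bond orders sum to 2 (valence 2) → 0 H
  atom 9: C, bond orders sum to 1 (valence 4) → 3 H
  atom 10: C, bond orders sum to 2 (valence 4) → 2 H
  atom 11: C, bond orders sum to 2 (valence 4) → 2 H
  atom 12: C, bond orders sum to 1 (valence 4) → 3 H
Totals → C:9, H:14, O:3.

C9H14O3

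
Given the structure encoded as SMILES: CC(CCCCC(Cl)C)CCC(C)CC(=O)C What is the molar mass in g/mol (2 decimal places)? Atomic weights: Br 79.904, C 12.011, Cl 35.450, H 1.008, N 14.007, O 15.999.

First, the molecular formula is C15H29ClO (counting implicit H from valence).
  C: 15 × 12.011 = 180.165
  Cl: 1 × 35.450 = 35.450
  H: 29 × 1.008 = 29.232
  O: 1 × 15.999 = 15.999
Sum: 15×12.011 + 1×35.450 + 29×1.008 + 1×15.999 = 260.846 → 260.85 g/mol.

260.85 g/mol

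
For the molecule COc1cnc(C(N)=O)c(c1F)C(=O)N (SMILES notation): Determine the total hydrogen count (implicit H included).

Walk through each heavy atom and fill implicit hydrogens from standard valence (C 4, N 3, O 2, S 2, halogen 1); for lowercase aromatic atoms, an aromatic c carries 1 H when it has two neighbours and 0 H with three, and aromatic n carries 0 H:
  atom 1: C, bond orders sum to 1 (valence 4) → 3 H
  atom 2: O, bond orders sum to 2 (valence 2) → 0 H
  atom 3: aromatic c, 3 neighbours → 0 H
  atom 4: aromatic c, 2 neighbours → 1 H
  atom 5: aromatic n, 2 neighbours → 0 H
  atom 6: aromatic c, 3 neighbours → 0 H
  atom 7: C, bond orders sum to 4 (valence 4) → 0 H
  atom 8: N, bond orders sum to 1 (valence 3) → 2 H
  atom 9: O, bond orders sum to 2 (valence 2) → 0 H
  atom 10: aromatic c, 3 neighbours → 0 H
  atom 11: aromatic c, 3 neighbours → 0 H
  atom 12: F (halogen, monovalent) → 0 H
  atom 13: C, bond orders sum to 4 (valence 4) → 0 H
  atom 14: O, bond orders sum to 2 (valence 2) → 0 H
  atom 15: N, bond orders sum to 1 (valence 3) → 2 H
Total hydrogens: 8.

8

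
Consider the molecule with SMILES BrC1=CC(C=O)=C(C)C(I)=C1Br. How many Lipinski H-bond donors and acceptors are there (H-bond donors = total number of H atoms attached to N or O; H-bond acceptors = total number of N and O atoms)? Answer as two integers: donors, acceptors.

Donors: find every N or O and count the H atoms it carries.
  atom 6 (O): bond orders sum to 2 → 0 H
Lipinski HBD = 0.
Acceptors: N atoms = 0, O atoms = 1 → HBA = 1.

0, 1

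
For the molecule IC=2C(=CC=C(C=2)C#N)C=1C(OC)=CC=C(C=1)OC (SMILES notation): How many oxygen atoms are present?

Scan the SMILES for O atoms (remember two-letter symbols like Cl and Br are single atoms).
Oxygen count: 2.

2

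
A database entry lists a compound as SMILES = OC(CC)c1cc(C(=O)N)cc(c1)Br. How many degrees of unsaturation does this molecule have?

Molecular formula: C10H12BrNO2.
DoU = (2C + 2 + N − H − X) / 2, where X is the halogen count and O/S are ignored.
    = (2·10 + 2 + 1 − 12 − 1) / 2 = 10 / 2 = 5.

5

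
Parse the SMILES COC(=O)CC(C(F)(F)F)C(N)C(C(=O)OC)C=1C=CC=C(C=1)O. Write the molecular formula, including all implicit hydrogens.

C15H18F3NO5

Walk through each heavy atom and fill implicit hydrogens from standard valence (C 4, N 3, O 2, S 2, halogen 1):
  atom 1: C, bond orders sum to 1 (valence 4) → 3 H
  atom 2: O, bond orders sum to 2 (valence 2) → 0 H
  atom 3: C, bond orders sum to 4 (valence 4) → 0 H
  atom 4: O, bond orders sum to 2 (valence 2) → 0 H
  atom 5: C, bond orders sum to 2 (valence 4) → 2 H
  atom 6: C, bond orders sum to 3 (valence 4) → 1 H
  atom 7: C, bond orders sum to 4 (valence 4) → 0 H
  atom 8: F (halogen, monovalent) → 0 H
  atom 9: F (halogen, monovalent) → 0 H
  atom 10: F (halogen, monovalent) → 0 H
  atom 11: C, bond orders sum to 3 (valence 4) → 1 H
  atom 12: N, bond orders sum to 1 (valence 3) → 2 H
  atom 13: C, bond orders sum to 3 (valence 4) → 1 H
  atom 14: C, bond orders sum to 4 (valence 4) → 0 H
  atom 15: O, bond orders sum to 2 (valence 2) → 0 H
  atom 16: O, bond orders sum to 2 (valence 2) → 0 H
  atom 17: C, bond orders sum to 1 (valence 4) → 3 H
  atom 18: C, bond orders sum to 4 (valence 4) → 0 H
  atom 19: C, bond orders sum to 3 (valence 4) → 1 H
  atom 20: C, bond orders sum to 3 (valence 4) → 1 H
  atom 21: C, bond orders sum to 3 (valence 4) → 1 H
  atom 22: C, bond orders sum to 4 (valence 4) → 0 H
  atom 23: C, bond orders sum to 3 (valence 4) → 1 H
  atom 24: O, bond orders sum to 1 (valence 2) → 1 H
Totals → C:15, H:18, F:3, N:1, O:5.
In Hill order: C15H18F3NO5.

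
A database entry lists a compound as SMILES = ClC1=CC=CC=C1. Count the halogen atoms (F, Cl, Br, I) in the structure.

Halogen atoms appear at heavy-atom position 1 (1×Cl).
Halogen count: 1.

1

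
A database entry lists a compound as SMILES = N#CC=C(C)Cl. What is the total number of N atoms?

Scan the SMILES for N atoms (remember two-letter symbols like Cl and Br are single atoms).
Nitrogen count: 1.

1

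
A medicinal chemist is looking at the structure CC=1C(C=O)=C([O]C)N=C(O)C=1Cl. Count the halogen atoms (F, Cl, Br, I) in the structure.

Halogen atoms appear at heavy-atom position 13 (1×Cl).
Other groups present: 1 aldehyde, 1 ether, 1 hydroxyl.
Halogen count: 1.

1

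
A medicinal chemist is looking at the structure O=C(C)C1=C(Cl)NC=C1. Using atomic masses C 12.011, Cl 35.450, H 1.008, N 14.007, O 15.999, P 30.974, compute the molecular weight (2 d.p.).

143.57 g/mol

First, the molecular formula is C6H6ClNO (counting implicit H from valence).
  C: 6 × 12.011 = 72.066
  Cl: 1 × 35.450 = 35.450
  H: 6 × 1.008 = 6.048
  N: 1 × 14.007 = 14.007
  O: 1 × 15.999 = 15.999
Sum: 6×12.011 + 1×35.450 + 6×1.008 + 1×14.007 + 1×15.999 = 143.570 → 143.57 g/mol.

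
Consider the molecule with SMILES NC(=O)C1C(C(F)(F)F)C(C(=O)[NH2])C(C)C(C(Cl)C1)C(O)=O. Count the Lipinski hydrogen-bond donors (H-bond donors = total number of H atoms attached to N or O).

5

Donors: find every N or O and count the H atoms it carries.
  atom 1 (N): bond orders sum to 1 → 2 H
  atom 3 (O): bond orders sum to 2 → 0 H
  atom 12 (O): bond orders sum to 2 → 0 H
  atom 13 (N): bond orders sum to 1 → 2 H
  atom 21 (O): bond orders sum to 1 → 1 H
  atom 22 (O): bond orders sum to 2 → 0 H
Lipinski HBD = 5.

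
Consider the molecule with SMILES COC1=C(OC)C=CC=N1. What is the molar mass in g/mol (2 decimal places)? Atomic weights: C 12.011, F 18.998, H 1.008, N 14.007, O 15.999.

139.15 g/mol

First, the molecular formula is C7H9NO2 (counting implicit H from valence).
  C: 7 × 12.011 = 84.077
  H: 9 × 1.008 = 9.072
  N: 1 × 14.007 = 14.007
  O: 2 × 15.999 = 31.998
Sum: 7×12.011 + 9×1.008 + 1×14.007 + 2×15.999 = 139.154 → 139.15 g/mol.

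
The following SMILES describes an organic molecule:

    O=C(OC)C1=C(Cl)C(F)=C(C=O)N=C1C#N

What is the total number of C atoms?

9

Count every carbon token in the SMILES (each C, including those in ring-closure positions and inside branches).
Carbon count: 9.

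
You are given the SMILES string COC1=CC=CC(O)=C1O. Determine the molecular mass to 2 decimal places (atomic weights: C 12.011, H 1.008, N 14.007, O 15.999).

140.14 g/mol

First, the molecular formula is C7H8O3 (counting implicit H from valence).
  C: 7 × 12.011 = 84.077
  H: 8 × 1.008 = 8.064
  O: 3 × 15.999 = 47.997
Sum: 7×12.011 + 8×1.008 + 3×15.999 = 140.138 → 140.14 g/mol.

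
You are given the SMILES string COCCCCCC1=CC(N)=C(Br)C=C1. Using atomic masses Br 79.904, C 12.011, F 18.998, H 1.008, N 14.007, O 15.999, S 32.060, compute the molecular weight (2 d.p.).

First, the molecular formula is C12H18BrNO (counting implicit H from valence).
  Br: 1 × 79.904 = 79.904
  C: 12 × 12.011 = 144.132
  H: 18 × 1.008 = 18.144
  N: 1 × 14.007 = 14.007
  O: 1 × 15.999 = 15.999
Sum: 1×79.904 + 12×12.011 + 18×1.008 + 1×14.007 + 1×15.999 = 272.186 → 272.19 g/mol.

272.19 g/mol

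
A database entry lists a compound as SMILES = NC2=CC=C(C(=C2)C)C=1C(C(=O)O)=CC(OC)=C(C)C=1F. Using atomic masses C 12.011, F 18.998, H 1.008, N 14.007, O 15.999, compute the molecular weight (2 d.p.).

289.31 g/mol

First, the molecular formula is C16H16FNO3 (counting implicit H from valence).
  C: 16 × 12.011 = 192.176
  F: 1 × 18.998 = 18.998
  H: 16 × 1.008 = 16.128
  N: 1 × 14.007 = 14.007
  O: 3 × 15.999 = 47.997
Sum: 16×12.011 + 1×18.998 + 16×1.008 + 1×14.007 + 3×15.999 = 289.306 → 289.31 g/mol.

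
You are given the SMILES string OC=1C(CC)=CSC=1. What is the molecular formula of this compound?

Walk through each heavy atom and fill implicit hydrogens from standard valence (C 4, N 3, O 2, S 2, halogen 1):
  atom 1: O, bond orders sum to 1 (valence 2) → 1 H
  atom 2: C, bond orders sum to 4 (valence 4) → 0 H
  atom 3: C, bond orders sum to 4 (valence 4) → 0 H
  atom 4: C, bond orders sum to 2 (valence 4) → 2 H
  atom 5: C, bond orders sum to 1 (valence 4) → 3 H
  atom 6: C, bond orders sum to 3 (valence 4) → 1 H
  atom 7: S, bond orders sum to 2 (valence 2) → 0 H
  atom 8: C, bond orders sum to 3 (valence 4) → 1 H
Totals → C:6, H:8, O:1, S:1.
In Hill order: C6H8OS.

C6H8OS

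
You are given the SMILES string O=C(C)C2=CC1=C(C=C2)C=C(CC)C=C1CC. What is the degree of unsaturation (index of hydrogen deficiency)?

8

Degree of unsaturation = (number of rings) + (number of π bonds).
Ring closures in the SMILES: 2.
π bonds: 6 double bonds (each 1 DoU) → 6 DoU from unsaturation.
Total DoU = 2 + 6 = 8.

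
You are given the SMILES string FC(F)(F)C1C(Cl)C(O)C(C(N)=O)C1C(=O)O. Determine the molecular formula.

Walk through each heavy atom and fill implicit hydrogens from standard valence (C 4, N 3, O 2, S 2, halogen 1):
  atom 1: F (halogen, monovalent) → 0 H
  atom 2: C, bond orders sum to 4 (valence 4) → 0 H
  atom 3: F (halogen, monovalent) → 0 H
  atom 4: F (halogen, monovalent) → 0 H
  atom 5: C, bond orders sum to 3 (valence 4) → 1 H
  atom 6: C, bond orders sum to 3 (valence 4) → 1 H
  atom 7: Cl (halogen, monovalent) → 0 H
  atom 8: C, bond orders sum to 3 (valence 4) → 1 H
  atom 9: O, bond orders sum to 1 (valence 2) → 1 H
  atom 10: C, bond orders sum to 3 (valence 4) → 1 H
  atom 11: C, bond orders sum to 4 (valence 4) → 0 H
  atom 12: N, bond orders sum to 1 (valence 3) → 2 H
  atom 13: O, bond orders sum to 2 (valence 2) → 0 H
  atom 14: C, bond orders sum to 3 (valence 4) → 1 H
  atom 15: C, bond orders sum to 4 (valence 4) → 0 H
  atom 16: O, bond orders sum to 2 (valence 2) → 0 H
  atom 17: O, bond orders sum to 1 (valence 2) → 1 H
Totals → C:8, H:9, Cl:1, F:3, N:1, O:4.

C8H9ClF3NO4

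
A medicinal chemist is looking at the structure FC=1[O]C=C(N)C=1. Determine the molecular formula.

Walk through each heavy atom and fill implicit hydrogens from standard valence (C 4, N 3, O 2, S 2, halogen 1):
  atom 1: F (halogen, monovalent) → 0 H
  atom 2: C, bond orders sum to 4 (valence 4) → 0 H
  atom 3: O with explicit H count 0
  atom 4: C, bond orders sum to 3 (valence 4) → 1 H
  atom 5: C, bond orders sum to 4 (valence 4) → 0 H
  atom 6: N, bond orders sum to 1 (valence 3) → 2 H
  atom 7: C, bond orders sum to 3 (valence 4) → 1 H
Totals → C:4, H:4, F:1, N:1, O:1.

C4H4FNO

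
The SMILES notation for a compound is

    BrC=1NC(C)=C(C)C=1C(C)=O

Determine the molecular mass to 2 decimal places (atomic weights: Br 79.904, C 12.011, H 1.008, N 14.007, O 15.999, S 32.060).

216.08 g/mol

First, the molecular formula is C8H10BrNO (counting implicit H from valence).
  Br: 1 × 79.904 = 79.904
  C: 8 × 12.011 = 96.088
  H: 10 × 1.008 = 10.080
  N: 1 × 14.007 = 14.007
  O: 1 × 15.999 = 15.999
Sum: 1×79.904 + 8×12.011 + 10×1.008 + 1×14.007 + 1×15.999 = 216.078 → 216.08 g/mol.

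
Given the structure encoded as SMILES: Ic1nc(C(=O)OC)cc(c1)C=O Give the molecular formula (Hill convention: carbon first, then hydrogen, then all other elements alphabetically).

Walk through each heavy atom and fill implicit hydrogens from standard valence (C 4, N 3, O 2, S 2, halogen 1); for lowercase aromatic atoms, an aromatic c carries 1 H when it has two neighbours and 0 H with three, and aromatic n carries 0 H:
  atom 1: I (halogen, monovalent) → 0 H
  atom 2: aromatic c, 3 neighbours → 0 H
  atom 3: aromatic n, 2 neighbours → 0 H
  atom 4: aromatic c, 3 neighbours → 0 H
  atom 5: C, bond orders sum to 4 (valence 4) → 0 H
  atom 6: O, bond orders sum to 2 (valence 2) → 0 H
  atom 7: O, bond orders sum to 2 (valence 2) → 0 H
  atom 8: C, bond orders sum to 1 (valence 4) → 3 H
  atom 9: aromatic c, 2 neighbours → 1 H
  atom 10: aromatic c, 3 neighbours → 0 H
  atom 11: aromatic c, 2 neighbours → 1 H
  atom 12: C, bond orders sum to 3 (valence 4) → 1 H
  atom 13: O, bond orders sum to 2 (valence 2) → 0 H
Totals → C:8, H:6, I:1, N:1, O:3.

C8H6INO3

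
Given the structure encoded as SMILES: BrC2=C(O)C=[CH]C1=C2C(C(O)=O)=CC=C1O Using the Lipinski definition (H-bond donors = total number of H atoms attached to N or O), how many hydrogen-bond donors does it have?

Donors: find every N or O and count the H atoms it carries.
  atom 4 (O): bond orders sum to 1 → 1 H
  atom 11 (O): bond orders sum to 1 → 1 H
  atom 12 (O): bond orders sum to 2 → 0 H
  atom 16 (O): bond orders sum to 1 → 1 H
Lipinski HBD = 3.

3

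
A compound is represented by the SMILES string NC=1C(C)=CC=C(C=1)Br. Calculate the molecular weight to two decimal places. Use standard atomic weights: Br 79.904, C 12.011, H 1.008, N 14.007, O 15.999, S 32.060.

First, the molecular formula is C7H8BrN (counting implicit H from valence).
  Br: 1 × 79.904 = 79.904
  C: 7 × 12.011 = 84.077
  H: 8 × 1.008 = 8.064
  N: 1 × 14.007 = 14.007
Sum: 1×79.904 + 7×12.011 + 8×1.008 + 1×14.007 = 186.052 → 186.05 g/mol.

186.05 g/mol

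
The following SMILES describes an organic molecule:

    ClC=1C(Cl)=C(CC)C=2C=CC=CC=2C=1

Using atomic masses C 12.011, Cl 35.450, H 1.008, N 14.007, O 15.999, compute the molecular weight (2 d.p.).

First, the molecular formula is C12H10Cl2 (counting implicit H from valence).
  C: 12 × 12.011 = 144.132
  Cl: 2 × 35.450 = 70.900
  H: 10 × 1.008 = 10.080
Sum: 12×12.011 + 2×35.450 + 10×1.008 = 225.112 → 225.11 g/mol.

225.11 g/mol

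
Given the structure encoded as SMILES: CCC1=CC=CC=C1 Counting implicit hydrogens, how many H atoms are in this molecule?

10

Walk through each heavy atom and fill implicit hydrogens from standard valence (C 4, N 3, O 2, S 2, halogen 1):
  atom 1: C, bond orders sum to 1 (valence 4) → 3 H
  atom 2: C, bond orders sum to 2 (valence 4) → 2 H
  atom 3: C, bond orders sum to 4 (valence 4) → 0 H
  atom 4: C, bond orders sum to 3 (valence 4) → 1 H
  atom 5: C, bond orders sum to 3 (valence 4) → 1 H
  atom 6: C, bond orders sum to 3 (valence 4) → 1 H
  atom 7: C, bond orders sum to 3 (valence 4) → 1 H
  atom 8: C, bond orders sum to 3 (valence 4) → 1 H
Total hydrogens: 10.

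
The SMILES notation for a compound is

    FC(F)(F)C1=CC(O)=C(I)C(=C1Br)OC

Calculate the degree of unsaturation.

Molecular formula: C8H5BrF3IO2.
DoU = (2C + 2 + N − H − X) / 2, where X is the halogen count and O/S are ignored.
    = (2·8 + 2 + 0 − 5 − 5) / 2 = 8 / 2 = 4.

4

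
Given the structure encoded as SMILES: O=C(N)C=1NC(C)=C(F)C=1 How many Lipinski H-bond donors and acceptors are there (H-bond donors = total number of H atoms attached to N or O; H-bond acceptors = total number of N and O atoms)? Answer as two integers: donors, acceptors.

3, 3

Donors: find every N or O and count the H atoms it carries.
  atom 1 (O): bond orders sum to 2 → 0 H
  atom 3 (N): bond orders sum to 1 → 2 H
  atom 5 (N): bond orders sum to 2 → 1 H
Lipinski HBD = 3.
Acceptors: N atoms = 2, O atoms = 1 → HBA = 3.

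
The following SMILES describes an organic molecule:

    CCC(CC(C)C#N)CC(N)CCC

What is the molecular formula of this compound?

C12H24N2

Walk through each heavy atom and fill implicit hydrogens from standard valence (C 4, N 3, O 2, S 2, halogen 1):
  atom 1: C, bond orders sum to 1 (valence 4) → 3 H
  atom 2: C, bond orders sum to 2 (valence 4) → 2 H
  atom 3: C, bond orders sum to 3 (valence 4) → 1 H
  atom 4: C, bond orders sum to 2 (valence 4) → 2 H
  atom 5: C, bond orders sum to 3 (valence 4) → 1 H
  atom 6: C, bond orders sum to 1 (valence 4) → 3 H
  atom 7: C, bond orders sum to 4 (valence 4) → 0 H
  atom 8: N, bond orders sum to 3 (valence 3) → 0 H
  atom 9: C, bond orders sum to 2 (valence 4) → 2 H
  atom 10: C, bond orders sum to 3 (valence 4) → 1 H
  atom 11: N, bond orders sum to 1 (valence 3) → 2 H
  atom 12: C, bond orders sum to 2 (valence 4) → 2 H
  atom 13: C, bond orders sum to 2 (valence 4) → 2 H
  atom 14: C, bond orders sum to 1 (valence 4) → 3 H
Totals → C:12, H:24, N:2.
In Hill order: C12H24N2.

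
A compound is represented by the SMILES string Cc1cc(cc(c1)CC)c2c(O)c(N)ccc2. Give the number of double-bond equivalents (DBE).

Molecular formula: C15H17NO.
DoU = (2C + 2 + N − H − X) / 2, where X is the halogen count and O/S are ignored.
    = (2·15 + 2 + 1 − 17 − 0) / 2 = 16 / 2 = 8.

8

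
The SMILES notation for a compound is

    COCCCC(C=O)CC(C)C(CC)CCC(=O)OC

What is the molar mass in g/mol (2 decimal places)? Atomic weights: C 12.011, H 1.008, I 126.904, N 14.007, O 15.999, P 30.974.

286.41 g/mol

First, the molecular formula is C16H30O4 (counting implicit H from valence).
  C: 16 × 12.011 = 192.176
  H: 30 × 1.008 = 30.240
  O: 4 × 15.999 = 63.996
Sum: 16×12.011 + 30×1.008 + 4×15.999 = 286.412 → 286.41 g/mol.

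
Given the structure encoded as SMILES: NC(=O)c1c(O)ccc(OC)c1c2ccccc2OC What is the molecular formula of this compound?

Walk through each heavy atom and fill implicit hydrogens from standard valence (C 4, N 3, O 2, S 2, halogen 1); for lowercase aromatic atoms, an aromatic c carries 1 H when it has two neighbours and 0 H with three, and aromatic n carries 0 H:
  atom 1: N, bond orders sum to 1 (valence 3) → 2 H
  atom 2: C, bond orders sum to 4 (valence 4) → 0 H
  atom 3: O, bond orders sum to 2 (valence 2) → 0 H
  atom 4: aromatic c, 3 neighbours → 0 H
  atom 5: aromatic c, 3 neighbours → 0 H
  atom 6: O, bond orders sum to 1 (valence 2) → 1 H
  atom 7: aromatic c, 2 neighbours → 1 H
  atom 8: aromatic c, 2 neighbours → 1 H
  atom 9: aromatic c, 3 neighbours → 0 H
  atom 10: O, bond orders sum to 2 (valence 2) → 0 H
  atom 11: C, bond orders sum to 1 (valence 4) → 3 H
  atom 12: aromatic c, 3 neighbours → 0 H
  atom 13: aromatic c, 3 neighbours → 0 H
  atom 14: aromatic c, 2 neighbours → 1 H
  atom 15: aromatic c, 2 neighbours → 1 H
  atom 16: aromatic c, 2 neighbours → 1 H
  atom 17: aromatic c, 2 neighbours → 1 H
  atom 18: aromatic c, 3 neighbours → 0 H
  atom 19: O, bond orders sum to 2 (valence 2) → 0 H
  atom 20: C, bond orders sum to 1 (valence 4) → 3 H
Totals → C:15, H:15, N:1, O:4.
In Hill order: C15H15NO4.

C15H15NO4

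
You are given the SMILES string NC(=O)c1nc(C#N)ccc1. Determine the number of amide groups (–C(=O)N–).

The amide motif appears at heavy-atom position 2 in the SMILES.
Other groups present: 1 nitrile.
Amide count: 1.

1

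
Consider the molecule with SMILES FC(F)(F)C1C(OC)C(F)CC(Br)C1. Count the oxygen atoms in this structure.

Scan the SMILES for O atoms (remember two-letter symbols like Cl and Br are single atoms).
Oxygen count: 1.

1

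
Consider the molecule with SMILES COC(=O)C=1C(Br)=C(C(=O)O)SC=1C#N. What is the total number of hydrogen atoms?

4

Walk through each heavy atom and fill implicit hydrogens from standard valence (C 4, N 3, O 2, S 2, halogen 1):
  atom 1: C, bond orders sum to 1 (valence 4) → 3 H
  atom 2: O, bond orders sum to 2 (valence 2) → 0 H
  atom 3: C, bond orders sum to 4 (valence 4) → 0 H
  atom 4: O, bond orders sum to 2 (valence 2) → 0 H
  atom 5: C, bond orders sum to 4 (valence 4) → 0 H
  atom 6: C, bond orders sum to 4 (valence 4) → 0 H
  atom 7: Br (halogen, monovalent) → 0 H
  atom 8: C, bond orders sum to 4 (valence 4) → 0 H
  atom 9: C, bond orders sum to 4 (valence 4) → 0 H
  atom 10: O, bond orders sum to 2 (valence 2) → 0 H
  atom 11: O, bond orders sum to 1 (valence 2) → 1 H
  atom 12: S, bond orders sum to 2 (valence 2) → 0 H
  atom 13: C, bond orders sum to 4 (valence 4) → 0 H
  atom 14: C, bond orders sum to 4 (valence 4) → 0 H
  atom 15: N, bond orders sum to 3 (valence 3) → 0 H
Total hydrogens: 4.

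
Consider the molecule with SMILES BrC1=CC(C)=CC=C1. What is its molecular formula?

C7H7Br

Walk through each heavy atom and fill implicit hydrogens from standard valence (C 4, N 3, O 2, S 2, halogen 1):
  atom 1: Br (halogen, monovalent) → 0 H
  atom 2: C, bond orders sum to 4 (valence 4) → 0 H
  atom 3: C, bond orders sum to 3 (valence 4) → 1 H
  atom 4: C, bond orders sum to 4 (valence 4) → 0 H
  atom 5: C, bond orders sum to 1 (valence 4) → 3 H
  atom 6: C, bond orders sum to 3 (valence 4) → 1 H
  atom 7: C, bond orders sum to 3 (valence 4) → 1 H
  atom 8: C, bond orders sum to 3 (valence 4) → 1 H
Totals → C:7, H:7, Br:1.
In Hill order: C7H7Br.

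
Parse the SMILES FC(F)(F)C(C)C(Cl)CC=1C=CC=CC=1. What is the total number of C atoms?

Count every carbon token in the SMILES (each C, including those in ring-closure positions and inside branches).
Carbon count: 11.

11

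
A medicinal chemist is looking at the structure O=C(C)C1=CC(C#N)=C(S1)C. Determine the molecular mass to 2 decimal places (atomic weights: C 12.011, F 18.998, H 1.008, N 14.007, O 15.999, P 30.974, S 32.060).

165.21 g/mol

First, the molecular formula is C8H7NOS (counting implicit H from valence).
  C: 8 × 12.011 = 96.088
  H: 7 × 1.008 = 7.056
  N: 1 × 14.007 = 14.007
  O: 1 × 15.999 = 15.999
  S: 1 × 32.060 = 32.060
Sum: 8×12.011 + 7×1.008 + 1×14.007 + 1×15.999 + 1×32.060 = 165.210 → 165.21 g/mol.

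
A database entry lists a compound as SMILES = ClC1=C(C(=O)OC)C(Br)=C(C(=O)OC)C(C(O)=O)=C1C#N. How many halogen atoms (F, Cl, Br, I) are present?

2

Halogen atoms appear at heavy-atom positions 1, 9 (1×Br, 1×Cl).
Other groups present: 1 carboxylic acid, 2 ester, 1 nitrile.
Halogen count: 2.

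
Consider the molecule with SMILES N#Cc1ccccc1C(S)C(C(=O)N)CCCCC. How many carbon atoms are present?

15

Count every carbon token in the SMILES (each C, including those in ring-closure positions and inside branches).
Carbon count: 15.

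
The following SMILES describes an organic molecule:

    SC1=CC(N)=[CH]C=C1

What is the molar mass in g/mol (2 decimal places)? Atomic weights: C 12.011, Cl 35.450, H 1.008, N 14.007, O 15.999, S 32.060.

First, the molecular formula is C6H7NS (counting implicit H from valence).
  C: 6 × 12.011 = 72.066
  H: 7 × 1.008 = 7.056
  N: 1 × 14.007 = 14.007
  S: 1 × 32.060 = 32.060
Sum: 6×12.011 + 7×1.008 + 1×14.007 + 1×32.060 = 125.189 → 125.19 g/mol.

125.19 g/mol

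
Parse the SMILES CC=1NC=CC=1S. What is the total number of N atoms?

1

Scan the SMILES for N atoms (remember two-letter symbols like Cl and Br are single atoms).
Nitrogen count: 1.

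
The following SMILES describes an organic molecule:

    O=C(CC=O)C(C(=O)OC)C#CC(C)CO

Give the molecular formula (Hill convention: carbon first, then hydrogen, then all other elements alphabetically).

Walk through each heavy atom and fill implicit hydrogens from standard valence (C 4, N 3, O 2, S 2, halogen 1):
  atom 1: O, bond orders sum to 2 (valence 2) → 0 H
  atom 2: C, bond orders sum to 4 (valence 4) → 0 H
  atom 3: C, bond orders sum to 2 (valence 4) → 2 H
  atom 4: C, bond orders sum to 3 (valence 4) → 1 H
  atom 5: O, bond orders sum to 2 (valence 2) → 0 H
  atom 6: C, bond orders sum to 3 (valence 4) → 1 H
  atom 7: C, bond orders sum to 4 (valence 4) → 0 H
  atom 8: O, bond orders sum to 2 (valence 2) → 0 H
  atom 9: O, bond orders sum to 2 (valence 2) → 0 H
  atom 10: C, bond orders sum to 1 (valence 4) → 3 H
  atom 11: C, bond orders sum to 4 (valence 4) → 0 H
  atom 12: C, bond orders sum to 4 (valence 4) → 0 H
  atom 13: C, bond orders sum to 3 (valence 4) → 1 H
  atom 14: C, bond orders sum to 1 (valence 4) → 3 H
  atom 15: C, bond orders sum to 2 (valence 4) → 2 H
  atom 16: O, bond orders sum to 1 (valence 2) → 1 H
Totals → C:11, H:14, O:5.

C11H14O5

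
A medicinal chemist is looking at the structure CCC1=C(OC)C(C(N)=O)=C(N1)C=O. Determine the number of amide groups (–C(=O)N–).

The amide motif appears at heavy-atom position 8 in the SMILES.
Other groups present: 1 aldehyde, 1 ether.
Amide count: 1.

1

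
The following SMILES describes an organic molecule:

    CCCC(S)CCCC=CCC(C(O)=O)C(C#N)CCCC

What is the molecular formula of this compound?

C18H31NO2S

Walk through each heavy atom and fill implicit hydrogens from standard valence (C 4, N 3, O 2, S 2, halogen 1):
  atom 1: C, bond orders sum to 1 (valence 4) → 3 H
  atom 2: C, bond orders sum to 2 (valence 4) → 2 H
  atom 3: C, bond orders sum to 2 (valence 4) → 2 H
  atom 4: C, bond orders sum to 3 (valence 4) → 1 H
  atom 5: S, bond orders sum to 1 (valence 2) → 1 H
  atom 6: C, bond orders sum to 2 (valence 4) → 2 H
  atom 7: C, bond orders sum to 2 (valence 4) → 2 H
  atom 8: C, bond orders sum to 2 (valence 4) → 2 H
  atom 9: C, bond orders sum to 3 (valence 4) → 1 H
  atom 10: C, bond orders sum to 3 (valence 4) → 1 H
  atom 11: C, bond orders sum to 2 (valence 4) → 2 H
  atom 12: C, bond orders sum to 3 (valence 4) → 1 H
  atom 13: C, bond orders sum to 4 (valence 4) → 0 H
  atom 14: O, bond orders sum to 1 (valence 2) → 1 H
  atom 15: O, bond orders sum to 2 (valence 2) → 0 H
  atom 16: C, bond orders sum to 3 (valence 4) → 1 H
  atom 17: C, bond orders sum to 4 (valence 4) → 0 H
  atom 18: N, bond orders sum to 3 (valence 3) → 0 H
  atom 19: C, bond orders sum to 2 (valence 4) → 2 H
  atom 20: C, bond orders sum to 2 (valence 4) → 2 H
  atom 21: C, bond orders sum to 2 (valence 4) → 2 H
  atom 22: C, bond orders sum to 1 (valence 4) → 3 H
Totals → C:18, H:31, N:1, O:2, S:1.
In Hill order: C18H31NO2S.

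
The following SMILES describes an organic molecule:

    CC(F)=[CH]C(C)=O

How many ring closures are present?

0

In SMILES, each pair of matching ring-closure digits denotes one ring-closing bond; the number of such bonds equals the number of independent rings.
Ring-closure bonds here: 0.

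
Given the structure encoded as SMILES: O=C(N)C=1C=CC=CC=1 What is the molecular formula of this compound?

Walk through each heavy atom and fill implicit hydrogens from standard valence (C 4, N 3, O 2, S 2, halogen 1):
  atom 1: O, bond orders sum to 2 (valence 2) → 0 H
  atom 2: C, bond orders sum to 4 (valence 4) → 0 H
  atom 3: N, bond orders sum to 1 (valence 3) → 2 H
  atom 4: C, bond orders sum to 4 (valence 4) → 0 H
  atom 5: C, bond orders sum to 3 (valence 4) → 1 H
  atom 6: C, bond orders sum to 3 (valence 4) → 1 H
  atom 7: C, bond orders sum to 3 (valence 4) → 1 H
  atom 8: C, bond orders sum to 3 (valence 4) → 1 H
  atom 9: C, bond orders sum to 3 (valence 4) → 1 H
Totals → C:7, H:7, N:1, O:1.
In Hill order: C7H7NO.

C7H7NO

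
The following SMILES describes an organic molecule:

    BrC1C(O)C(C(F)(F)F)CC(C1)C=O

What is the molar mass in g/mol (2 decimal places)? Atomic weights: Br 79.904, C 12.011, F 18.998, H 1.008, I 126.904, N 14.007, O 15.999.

275.06 g/mol

First, the molecular formula is C8H10BrF3O2 (counting implicit H from valence).
  Br: 1 × 79.904 = 79.904
  C: 8 × 12.011 = 96.088
  F: 3 × 18.998 = 56.994
  H: 10 × 1.008 = 10.080
  O: 2 × 15.999 = 31.998
Sum: 1×79.904 + 8×12.011 + 3×18.998 + 10×1.008 + 2×15.999 = 275.064 → 275.06 g/mol.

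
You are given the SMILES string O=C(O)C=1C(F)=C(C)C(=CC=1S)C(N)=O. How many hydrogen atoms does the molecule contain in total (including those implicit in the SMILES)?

Walk through each heavy atom and fill implicit hydrogens from standard valence (C 4, N 3, O 2, S 2, halogen 1):
  atom 1: O, bond orders sum to 2 (valence 2) → 0 H
  atom 2: C, bond orders sum to 4 (valence 4) → 0 H
  atom 3: O, bond orders sum to 1 (valence 2) → 1 H
  atom 4: C, bond orders sum to 4 (valence 4) → 0 H
  atom 5: C, bond orders sum to 4 (valence 4) → 0 H
  atom 6: F (halogen, monovalent) → 0 H
  atom 7: C, bond orders sum to 4 (valence 4) → 0 H
  atom 8: C, bond orders sum to 1 (valence 4) → 3 H
  atom 9: C, bond orders sum to 4 (valence 4) → 0 H
  atom 10: C, bond orders sum to 3 (valence 4) → 1 H
  atom 11: C, bond orders sum to 4 (valence 4) → 0 H
  atom 12: S, bond orders sum to 1 (valence 2) → 1 H
  atom 13: C, bond orders sum to 4 (valence 4) → 0 H
  atom 14: N, bond orders sum to 1 (valence 3) → 2 H
  atom 15: O, bond orders sum to 2 (valence 2) → 0 H
Total hydrogens: 8.

8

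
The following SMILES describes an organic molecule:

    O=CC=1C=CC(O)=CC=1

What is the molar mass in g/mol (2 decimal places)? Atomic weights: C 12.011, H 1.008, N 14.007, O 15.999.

First, the molecular formula is C7H6O2 (counting implicit H from valence).
  C: 7 × 12.011 = 84.077
  H: 6 × 1.008 = 6.048
  O: 2 × 15.999 = 31.998
Sum: 7×12.011 + 6×1.008 + 2×15.999 = 122.123 → 122.12 g/mol.

122.12 g/mol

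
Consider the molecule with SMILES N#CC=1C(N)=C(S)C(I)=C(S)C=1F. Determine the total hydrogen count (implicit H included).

Walk through each heavy atom and fill implicit hydrogens from standard valence (C 4, N 3, O 2, S 2, halogen 1):
  atom 1: N, bond orders sum to 3 (valence 3) → 0 H
  atom 2: C, bond orders sum to 4 (valence 4) → 0 H
  atom 3: C, bond orders sum to 4 (valence 4) → 0 H
  atom 4: C, bond orders sum to 4 (valence 4) → 0 H
  atom 5: N, bond orders sum to 1 (valence 3) → 2 H
  atom 6: C, bond orders sum to 4 (valence 4) → 0 H
  atom 7: S, bond orders sum to 1 (valence 2) → 1 H
  atom 8: C, bond orders sum to 4 (valence 4) → 0 H
  atom 9: I (halogen, monovalent) → 0 H
  atom 10: C, bond orders sum to 4 (valence 4) → 0 H
  atom 11: S, bond orders sum to 1 (valence 2) → 1 H
  atom 12: C, bond orders sum to 4 (valence 4) → 0 H
  atom 13: F (halogen, monovalent) → 0 H
Total hydrogens: 4.

4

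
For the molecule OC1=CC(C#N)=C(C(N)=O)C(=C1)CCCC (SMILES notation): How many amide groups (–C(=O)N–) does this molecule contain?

1

The amide motif appears at heavy-atom position 8 in the SMILES.
Other groups present: 1 hydroxyl, 1 nitrile.
Amide count: 1.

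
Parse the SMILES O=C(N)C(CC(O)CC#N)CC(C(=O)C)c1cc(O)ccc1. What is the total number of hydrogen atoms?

20

Walk through each heavy atom and fill implicit hydrogens from standard valence (C 4, N 3, O 2, S 2, halogen 1); for lowercase aromatic atoms, an aromatic c carries 1 H when it has two neighbours and 0 H with three, and aromatic n carries 0 H:
  atom 1: O, bond orders sum to 2 (valence 2) → 0 H
  atom 2: C, bond orders sum to 4 (valence 4) → 0 H
  atom 3: N, bond orders sum to 1 (valence 3) → 2 H
  atom 4: C, bond orders sum to 3 (valence 4) → 1 H
  atom 5: C, bond orders sum to 2 (valence 4) → 2 H
  atom 6: C, bond orders sum to 3 (valence 4) → 1 H
  atom 7: O, bond orders sum to 1 (valence 2) → 1 H
  atom 8: C, bond orders sum to 2 (valence 4) → 2 H
  atom 9: C, bond orders sum to 4 (valence 4) → 0 H
  atom 10: N, bond orders sum to 3 (valence 3) → 0 H
  atom 11: C, bond orders sum to 2 (valence 4) → 2 H
  atom 12: C, bond orders sum to 3 (valence 4) → 1 H
  atom 13: C, bond orders sum to 4 (valence 4) → 0 H
  atom 14: O, bond orders sum to 2 (valence 2) → 0 H
  atom 15: C, bond orders sum to 1 (valence 4) → 3 H
  atom 16: aromatic c, 3 neighbours → 0 H
  atom 17: aromatic c, 2 neighbours → 1 H
  atom 18: aromatic c, 3 neighbours → 0 H
  atom 19: O, bond orders sum to 1 (valence 2) → 1 H
  atom 20: aromatic c, 2 neighbours → 1 H
  atom 21: aromatic c, 2 neighbours → 1 H
  atom 22: aromatic c, 2 neighbours → 1 H
Total hydrogens: 20.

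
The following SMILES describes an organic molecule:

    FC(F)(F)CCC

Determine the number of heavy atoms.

Every atom symbol written in the SMILES (organic subset) is one heavy atom; implicit H are not written.
Heavy atoms by element → C:4, F:3.
Total: 7.

7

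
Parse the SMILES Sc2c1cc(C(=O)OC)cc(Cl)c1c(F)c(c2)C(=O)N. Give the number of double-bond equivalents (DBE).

9

Molecular formula: C13H9ClFNO3S.
DoU = (2C + 2 + N − H − X) / 2, where X is the halogen count and O/S are ignored.
    = (2·13 + 2 + 1 − 9 − 2) / 2 = 18 / 2 = 9.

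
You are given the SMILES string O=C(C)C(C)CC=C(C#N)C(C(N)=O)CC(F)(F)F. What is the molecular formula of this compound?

Walk through each heavy atom and fill implicit hydrogens from standard valence (C 4, N 3, O 2, S 2, halogen 1):
  atom 1: O, bond orders sum to 2 (valence 2) → 0 H
  atom 2: C, bond orders sum to 4 (valence 4) → 0 H
  atom 3: C, bond orders sum to 1 (valence 4) → 3 H
  atom 4: C, bond orders sum to 3 (valence 4) → 1 H
  atom 5: C, bond orders sum to 1 (valence 4) → 3 H
  atom 6: C, bond orders sum to 2 (valence 4) → 2 H
  atom 7: C, bond orders sum to 3 (valence 4) → 1 H
  atom 8: C, bond orders sum to 4 (valence 4) → 0 H
  atom 9: C, bond orders sum to 4 (valence 4) → 0 H
  atom 10: N, bond orders sum to 3 (valence 3) → 0 H
  atom 11: C, bond orders sum to 3 (valence 4) → 1 H
  atom 12: C, bond orders sum to 4 (valence 4) → 0 H
  atom 13: N, bond orders sum to 1 (valence 3) → 2 H
  atom 14: O, bond orders sum to 2 (valence 2) → 0 H
  atom 15: C, bond orders sum to 2 (valence 4) → 2 H
  atom 16: C, bond orders sum to 4 (valence 4) → 0 H
  atom 17: F (halogen, monovalent) → 0 H
  atom 18: F (halogen, monovalent) → 0 H
  atom 19: F (halogen, monovalent) → 0 H
Totals → C:12, H:15, F:3, N:2, O:2.

C12H15F3N2O2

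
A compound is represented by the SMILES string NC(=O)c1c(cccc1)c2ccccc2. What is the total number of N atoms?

Scan the SMILES for N atoms (remember two-letter symbols like Cl and Br are single atoms).
Nitrogen count: 1.

1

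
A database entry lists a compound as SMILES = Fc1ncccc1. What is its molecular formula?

C5H4FN

Walk through each heavy atom and fill implicit hydrogens from standard valence (C 4, N 3, O 2, S 2, halogen 1); for lowercase aromatic atoms, an aromatic c carries 1 H when it has two neighbours and 0 H with three, and aromatic n carries 0 H:
  atom 1: F (halogen, monovalent) → 0 H
  atom 2: aromatic c, 3 neighbours → 0 H
  atom 3: aromatic n, 2 neighbours → 0 H
  atom 4: aromatic c, 2 neighbours → 1 H
  atom 5: aromatic c, 2 neighbours → 1 H
  atom 6: aromatic c, 2 neighbours → 1 H
  atom 7: aromatic c, 2 neighbours → 1 H
Totals → C:5, H:4, F:1, N:1.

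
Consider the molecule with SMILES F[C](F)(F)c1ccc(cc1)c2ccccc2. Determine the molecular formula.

C13H9F3

Walk through each heavy atom and fill implicit hydrogens from standard valence (C 4, N 3, O 2, S 2, halogen 1); for lowercase aromatic atoms, an aromatic c carries 1 H when it has two neighbours and 0 H with three, and aromatic n carries 0 H:
  atom 1: F (halogen, monovalent) → 0 H
  atom 2: C with explicit H count 0
  atom 3: F (halogen, monovalent) → 0 H
  atom 4: F (halogen, monovalent) → 0 H
  atom 5: aromatic c, 3 neighbours → 0 H
  atom 6: aromatic c, 2 neighbours → 1 H
  atom 7: aromatic c, 2 neighbours → 1 H
  atom 8: aromatic c, 3 neighbours → 0 H
  atom 9: aromatic c, 2 neighbours → 1 H
  atom 10: aromatic c, 2 neighbours → 1 H
  atom 11: aromatic c, 3 neighbours → 0 H
  atom 12: aromatic c, 2 neighbours → 1 H
  atom 13: aromatic c, 2 neighbours → 1 H
  atom 14: aromatic c, 2 neighbours → 1 H
  atom 15: aromatic c, 2 neighbours → 1 H
  atom 16: aromatic c, 2 neighbours → 1 H
Totals → C:13, H:9, F:3.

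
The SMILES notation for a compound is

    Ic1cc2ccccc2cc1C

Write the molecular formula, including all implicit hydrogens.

C11H9I

Walk through each heavy atom and fill implicit hydrogens from standard valence (C 4, N 3, O 2, S 2, halogen 1); for lowercase aromatic atoms, an aromatic c carries 1 H when it has two neighbours and 0 H with three, and aromatic n carries 0 H:
  atom 1: I (halogen, monovalent) → 0 H
  atom 2: aromatic c, 3 neighbours → 0 H
  atom 3: aromatic c, 2 neighbours → 1 H
  atom 4: aromatic c, 3 neighbours → 0 H
  atom 5: aromatic c, 2 neighbours → 1 H
  atom 6: aromatic c, 2 neighbours → 1 H
  atom 7: aromatic c, 2 neighbours → 1 H
  atom 8: aromatic c, 2 neighbours → 1 H
  atom 9: aromatic c, 3 neighbours → 0 H
  atom 10: aromatic c, 2 neighbours → 1 H
  atom 11: aromatic c, 3 neighbours → 0 H
  atom 12: C, bond orders sum to 1 (valence 4) → 3 H
Totals → C:11, H:9, I:1.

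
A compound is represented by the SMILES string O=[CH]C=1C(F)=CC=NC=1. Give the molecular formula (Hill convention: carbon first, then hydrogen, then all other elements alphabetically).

Walk through each heavy atom and fill implicit hydrogens from standard valence (C 4, N 3, O 2, S 2, halogen 1):
  atom 1: O, bond orders sum to 2 (valence 2) → 0 H
  atom 2: C with explicit H count 1
  atom 3: C, bond orders sum to 4 (valence 4) → 0 H
  atom 4: C, bond orders sum to 4 (valence 4) → 0 H
  atom 5: F (halogen, monovalent) → 0 H
  atom 6: C, bond orders sum to 3 (valence 4) → 1 H
  atom 7: C, bond orders sum to 3 (valence 4) → 1 H
  atom 8: N, bond orders sum to 3 (valence 3) → 0 H
  atom 9: C, bond orders sum to 3 (valence 4) → 1 H
Totals → C:6, H:4, F:1, N:1, O:1.

C6H4FNO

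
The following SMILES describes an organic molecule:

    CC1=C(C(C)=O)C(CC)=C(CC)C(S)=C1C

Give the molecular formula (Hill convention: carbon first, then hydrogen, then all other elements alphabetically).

C14H20OS

Walk through each heavy atom and fill implicit hydrogens from standard valence (C 4, N 3, O 2, S 2, halogen 1):
  atom 1: C, bond orders sum to 1 (valence 4) → 3 H
  atom 2: C, bond orders sum to 4 (valence 4) → 0 H
  atom 3: C, bond orders sum to 4 (valence 4) → 0 H
  atom 4: C, bond orders sum to 4 (valence 4) → 0 H
  atom 5: C, bond orders sum to 1 (valence 4) → 3 H
  atom 6: O, bond orders sum to 2 (valence 2) → 0 H
  atom 7: C, bond orders sum to 4 (valence 4) → 0 H
  atom 8: C, bond orders sum to 2 (valence 4) → 2 H
  atom 9: C, bond orders sum to 1 (valence 4) → 3 H
  atom 10: C, bond orders sum to 4 (valence 4) → 0 H
  atom 11: C, bond orders sum to 2 (valence 4) → 2 H
  atom 12: C, bond orders sum to 1 (valence 4) → 3 H
  atom 13: C, bond orders sum to 4 (valence 4) → 0 H
  atom 14: S, bond orders sum to 1 (valence 2) → 1 H
  atom 15: C, bond orders sum to 4 (valence 4) → 0 H
  atom 16: C, bond orders sum to 1 (valence 4) → 3 H
Totals → C:14, H:20, O:1, S:1.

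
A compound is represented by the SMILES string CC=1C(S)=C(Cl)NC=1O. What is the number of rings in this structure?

1

In SMILES, each pair of matching ring-closure digits denotes one ring-closing bond; the number of such bonds equals the number of independent rings.
Ring-closure bonds here: 1.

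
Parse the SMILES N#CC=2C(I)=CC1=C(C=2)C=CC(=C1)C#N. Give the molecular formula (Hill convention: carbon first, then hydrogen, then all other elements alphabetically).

Walk through each heavy atom and fill implicit hydrogens from standard valence (C 4, N 3, O 2, S 2, halogen 1):
  atom 1: N, bond orders sum to 3 (valence 3) → 0 H
  atom 2: C, bond orders sum to 4 (valence 4) → 0 H
  atom 3: C, bond orders sum to 4 (valence 4) → 0 H
  atom 4: C, bond orders sum to 4 (valence 4) → 0 H
  atom 5: I (halogen, monovalent) → 0 H
  atom 6: C, bond orders sum to 3 (valence 4) → 1 H
  atom 7: C, bond orders sum to 4 (valence 4) → 0 H
  atom 8: C, bond orders sum to 4 (valence 4) → 0 H
  atom 9: C, bond orders sum to 3 (valence 4) → 1 H
  atom 10: C, bond orders sum to 3 (valence 4) → 1 H
  atom 11: C, bond orders sum to 3 (valence 4) → 1 H
  atom 12: C, bond orders sum to 4 (valence 4) → 0 H
  atom 13: C, bond orders sum to 3 (valence 4) → 1 H
  atom 14: C, bond orders sum to 4 (valence 4) → 0 H
  atom 15: N, bond orders sum to 3 (valence 3) → 0 H
Totals → C:12, H:5, I:1, N:2.

C12H5IN2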